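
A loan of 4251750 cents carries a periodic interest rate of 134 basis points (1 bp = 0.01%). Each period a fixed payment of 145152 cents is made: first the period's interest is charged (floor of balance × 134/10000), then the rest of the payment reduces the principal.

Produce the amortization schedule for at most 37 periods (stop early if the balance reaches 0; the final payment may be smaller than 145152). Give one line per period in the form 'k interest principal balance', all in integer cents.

1. interest=⌊4251750·134/10000⌋=56973; principal=145152-56973=88179; balance=4251750-88179=4163571
2. interest=⌊4163571·134/10000⌋=55791; principal=145152-55791=89361; balance=4163571-89361=4074210
3. interest=⌊4074210·134/10000⌋=54594; principal=145152-54594=90558; balance=4074210-90558=3983652
4. interest=⌊3983652·134/10000⌋=53380; principal=145152-53380=91772; balance=3983652-91772=3891880
5. interest=⌊3891880·134/10000⌋=52151; principal=145152-52151=93001; balance=3891880-93001=3798879
6. interest=⌊3798879·134/10000⌋=50904; principal=145152-50904=94248; balance=3798879-94248=3704631
7. interest=⌊3704631·134/10000⌋=49642; principal=145152-49642=95510; balance=3704631-95510=3609121
8. interest=⌊3609121·134/10000⌋=48362; principal=145152-48362=96790; balance=3609121-96790=3512331
9. interest=⌊3512331·134/10000⌋=47065; principal=145152-47065=98087; balance=3512331-98087=3414244
10. interest=⌊3414244·134/10000⌋=45750; principal=145152-45750=99402; balance=3414244-99402=3314842
11. interest=⌊3314842·134/10000⌋=44418; principal=145152-44418=100734; balance=3314842-100734=3214108
12. interest=⌊3214108·134/10000⌋=43069; principal=145152-43069=102083; balance=3214108-102083=3112025
13. interest=⌊3112025·134/10000⌋=41701; principal=145152-41701=103451; balance=3112025-103451=3008574
14. interest=⌊3008574·134/10000⌋=40314; principal=145152-40314=104838; balance=3008574-104838=2903736
15. interest=⌊2903736·134/10000⌋=38910; principal=145152-38910=106242; balance=2903736-106242=2797494
16. interest=⌊2797494·134/10000⌋=37486; principal=145152-37486=107666; balance=2797494-107666=2689828
17. interest=⌊2689828·134/10000⌋=36043; principal=145152-36043=109109; balance=2689828-109109=2580719
18. interest=⌊2580719·134/10000⌋=34581; principal=145152-34581=110571; balance=2580719-110571=2470148
19. interest=⌊2470148·134/10000⌋=33099; principal=145152-33099=112053; balance=2470148-112053=2358095
20. interest=⌊2358095·134/10000⌋=31598; principal=145152-31598=113554; balance=2358095-113554=2244541
21. interest=⌊2244541·134/10000⌋=30076; principal=145152-30076=115076; balance=2244541-115076=2129465
22. interest=⌊2129465·134/10000⌋=28534; principal=145152-28534=116618; balance=2129465-116618=2012847
23. interest=⌊2012847·134/10000⌋=26972; principal=145152-26972=118180; balance=2012847-118180=1894667
24. interest=⌊1894667·134/10000⌋=25388; principal=145152-25388=119764; balance=1894667-119764=1774903
25. interest=⌊1774903·134/10000⌋=23783; principal=145152-23783=121369; balance=1774903-121369=1653534
26. interest=⌊1653534·134/10000⌋=22157; principal=145152-22157=122995; balance=1653534-122995=1530539
27. interest=⌊1530539·134/10000⌋=20509; principal=145152-20509=124643; balance=1530539-124643=1405896
28. interest=⌊1405896·134/10000⌋=18839; principal=145152-18839=126313; balance=1405896-126313=1279583
29. interest=⌊1279583·134/10000⌋=17146; principal=145152-17146=128006; balance=1279583-128006=1151577
30. interest=⌊1151577·134/10000⌋=15431; principal=145152-15431=129721; balance=1151577-129721=1021856
31. interest=⌊1021856·134/10000⌋=13692; principal=145152-13692=131460; balance=1021856-131460=890396
32. interest=⌊890396·134/10000⌋=11931; principal=145152-11931=133221; balance=890396-133221=757175
33. interest=⌊757175·134/10000⌋=10146; principal=145152-10146=135006; balance=757175-135006=622169
34. interest=⌊622169·134/10000⌋=8337; principal=145152-8337=136815; balance=622169-136815=485354
35. interest=⌊485354·134/10000⌋=6503; principal=145152-6503=138649; balance=485354-138649=346705
36. interest=⌊346705·134/10000⌋=4645; principal=145152-4645=140507; balance=346705-140507=206198
37. interest=⌊206198·134/10000⌋=2763; principal=145152-2763=142389; balance=206198-142389=63809

1 56973 88179 4163571
2 55791 89361 4074210
3 54594 90558 3983652
4 53380 91772 3891880
5 52151 93001 3798879
6 50904 94248 3704631
7 49642 95510 3609121
8 48362 96790 3512331
9 47065 98087 3414244
10 45750 99402 3314842
11 44418 100734 3214108
12 43069 102083 3112025
13 41701 103451 3008574
14 40314 104838 2903736
15 38910 106242 2797494
16 37486 107666 2689828
17 36043 109109 2580719
18 34581 110571 2470148
19 33099 112053 2358095
20 31598 113554 2244541
21 30076 115076 2129465
22 28534 116618 2012847
23 26972 118180 1894667
24 25388 119764 1774903
25 23783 121369 1653534
26 22157 122995 1530539
27 20509 124643 1405896
28 18839 126313 1279583
29 17146 128006 1151577
30 15431 129721 1021856
31 13692 131460 890396
32 11931 133221 757175
33 10146 135006 622169
34 8337 136815 485354
35 6503 138649 346705
36 4645 140507 206198
37 2763 142389 63809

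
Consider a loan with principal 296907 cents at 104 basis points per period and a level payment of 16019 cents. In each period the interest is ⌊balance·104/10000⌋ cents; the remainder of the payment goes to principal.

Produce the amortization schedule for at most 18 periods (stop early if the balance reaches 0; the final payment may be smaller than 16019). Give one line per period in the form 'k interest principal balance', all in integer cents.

1 3087 12932 283975
2 2953 13066 270909
3 2817 13202 257707
4 2680 13339 244368
5 2541 13478 230890
6 2401 13618 217272
7 2259 13760 203512
8 2116 13903 189609
9 1971 14048 175561
10 1825 14194 161367
11 1678 14341 147026
12 1529 14490 132536
13 1378 14641 117895
14 1226 14793 103102
15 1072 14947 88155
16 916 15103 73052
17 759 15260 57792
18 601 15418 42374

1. interest=⌊296907·104/10000⌋=3087; principal=16019-3087=12932; balance=296907-12932=283975
2. interest=⌊283975·104/10000⌋=2953; principal=16019-2953=13066; balance=283975-13066=270909
3. interest=⌊270909·104/10000⌋=2817; principal=16019-2817=13202; balance=270909-13202=257707
4. interest=⌊257707·104/10000⌋=2680; principal=16019-2680=13339; balance=257707-13339=244368
5. interest=⌊244368·104/10000⌋=2541; principal=16019-2541=13478; balance=244368-13478=230890
6. interest=⌊230890·104/10000⌋=2401; principal=16019-2401=13618; balance=230890-13618=217272
7. interest=⌊217272·104/10000⌋=2259; principal=16019-2259=13760; balance=217272-13760=203512
8. interest=⌊203512·104/10000⌋=2116; principal=16019-2116=13903; balance=203512-13903=189609
9. interest=⌊189609·104/10000⌋=1971; principal=16019-1971=14048; balance=189609-14048=175561
10. interest=⌊175561·104/10000⌋=1825; principal=16019-1825=14194; balance=175561-14194=161367
11. interest=⌊161367·104/10000⌋=1678; principal=16019-1678=14341; balance=161367-14341=147026
12. interest=⌊147026·104/10000⌋=1529; principal=16019-1529=14490; balance=147026-14490=132536
13. interest=⌊132536·104/10000⌋=1378; principal=16019-1378=14641; balance=132536-14641=117895
14. interest=⌊117895·104/10000⌋=1226; principal=16019-1226=14793; balance=117895-14793=103102
15. interest=⌊103102·104/10000⌋=1072; principal=16019-1072=14947; balance=103102-14947=88155
16. interest=⌊88155·104/10000⌋=916; principal=16019-916=15103; balance=88155-15103=73052
17. interest=⌊73052·104/10000⌋=759; principal=16019-759=15260; balance=73052-15260=57792
18. interest=⌊57792·104/10000⌋=601; principal=16019-601=15418; balance=57792-15418=42374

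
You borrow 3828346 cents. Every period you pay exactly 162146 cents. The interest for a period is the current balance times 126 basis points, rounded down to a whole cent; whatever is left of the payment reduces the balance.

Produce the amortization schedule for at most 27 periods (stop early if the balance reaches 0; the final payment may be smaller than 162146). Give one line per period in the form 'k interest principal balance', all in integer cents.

1 48237 113909 3714437
2 46801 115345 3599092
3 45348 116798 3482294
4 43876 118270 3364024
5 42386 119760 3244264
6 40877 121269 3122995
7 39349 122797 3000198
8 37802 124344 2875854
9 36235 125911 2749943
10 34649 127497 2622446
11 33042 129104 2493342
12 31416 130730 2362612
13 29768 132378 2230234
14 28100 134046 2096188
15 26411 135735 1960453
16 24701 137445 1823008
17 22969 139177 1683831
18 21216 140930 1542901
19 19440 142706 1400195
20 17642 144504 1255691
21 15821 146325 1109366
22 13978 148168 961198
23 12111 150035 811163
24 10220 151926 659237
25 8306 153840 505397
26 6368 155778 349619
27 4405 157741 191878

1. interest=⌊3828346·126/10000⌋=48237; principal=162146-48237=113909; balance=3828346-113909=3714437
2. interest=⌊3714437·126/10000⌋=46801; principal=162146-46801=115345; balance=3714437-115345=3599092
3. interest=⌊3599092·126/10000⌋=45348; principal=162146-45348=116798; balance=3599092-116798=3482294
4. interest=⌊3482294·126/10000⌋=43876; principal=162146-43876=118270; balance=3482294-118270=3364024
5. interest=⌊3364024·126/10000⌋=42386; principal=162146-42386=119760; balance=3364024-119760=3244264
6. interest=⌊3244264·126/10000⌋=40877; principal=162146-40877=121269; balance=3244264-121269=3122995
7. interest=⌊3122995·126/10000⌋=39349; principal=162146-39349=122797; balance=3122995-122797=3000198
8. interest=⌊3000198·126/10000⌋=37802; principal=162146-37802=124344; balance=3000198-124344=2875854
9. interest=⌊2875854·126/10000⌋=36235; principal=162146-36235=125911; balance=2875854-125911=2749943
10. interest=⌊2749943·126/10000⌋=34649; principal=162146-34649=127497; balance=2749943-127497=2622446
11. interest=⌊2622446·126/10000⌋=33042; principal=162146-33042=129104; balance=2622446-129104=2493342
12. interest=⌊2493342·126/10000⌋=31416; principal=162146-31416=130730; balance=2493342-130730=2362612
13. interest=⌊2362612·126/10000⌋=29768; principal=162146-29768=132378; balance=2362612-132378=2230234
14. interest=⌊2230234·126/10000⌋=28100; principal=162146-28100=134046; balance=2230234-134046=2096188
15. interest=⌊2096188·126/10000⌋=26411; principal=162146-26411=135735; balance=2096188-135735=1960453
16. interest=⌊1960453·126/10000⌋=24701; principal=162146-24701=137445; balance=1960453-137445=1823008
17. interest=⌊1823008·126/10000⌋=22969; principal=162146-22969=139177; balance=1823008-139177=1683831
18. interest=⌊1683831·126/10000⌋=21216; principal=162146-21216=140930; balance=1683831-140930=1542901
19. interest=⌊1542901·126/10000⌋=19440; principal=162146-19440=142706; balance=1542901-142706=1400195
20. interest=⌊1400195·126/10000⌋=17642; principal=162146-17642=144504; balance=1400195-144504=1255691
21. interest=⌊1255691·126/10000⌋=15821; principal=162146-15821=146325; balance=1255691-146325=1109366
22. interest=⌊1109366·126/10000⌋=13978; principal=162146-13978=148168; balance=1109366-148168=961198
23. interest=⌊961198·126/10000⌋=12111; principal=162146-12111=150035; balance=961198-150035=811163
24. interest=⌊811163·126/10000⌋=10220; principal=162146-10220=151926; balance=811163-151926=659237
25. interest=⌊659237·126/10000⌋=8306; principal=162146-8306=153840; balance=659237-153840=505397
26. interest=⌊505397·126/10000⌋=6368; principal=162146-6368=155778; balance=505397-155778=349619
27. interest=⌊349619·126/10000⌋=4405; principal=162146-4405=157741; balance=349619-157741=191878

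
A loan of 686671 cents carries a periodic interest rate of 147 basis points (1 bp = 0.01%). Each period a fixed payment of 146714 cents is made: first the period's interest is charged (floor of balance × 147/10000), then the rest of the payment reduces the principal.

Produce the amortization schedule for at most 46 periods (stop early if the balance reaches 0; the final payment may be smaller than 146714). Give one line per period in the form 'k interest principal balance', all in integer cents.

1 10094 136620 550051
2 8085 138629 411422
3 6047 140667 270755
4 3980 142734 128021
5 1881 128021 0

1. interest=⌊686671·147/10000⌋=10094; principal=146714-10094=136620; balance=686671-136620=550051
2. interest=⌊550051·147/10000⌋=8085; principal=146714-8085=138629; balance=550051-138629=411422
3. interest=⌊411422·147/10000⌋=6047; principal=146714-6047=140667; balance=411422-140667=270755
4. interest=⌊270755·147/10000⌋=3980; principal=146714-3980=142734; balance=270755-142734=128021
5. interest=⌊128021·147/10000⌋=1881; principal=min(146714-1881,128021)=128021; balance=128021-128021=0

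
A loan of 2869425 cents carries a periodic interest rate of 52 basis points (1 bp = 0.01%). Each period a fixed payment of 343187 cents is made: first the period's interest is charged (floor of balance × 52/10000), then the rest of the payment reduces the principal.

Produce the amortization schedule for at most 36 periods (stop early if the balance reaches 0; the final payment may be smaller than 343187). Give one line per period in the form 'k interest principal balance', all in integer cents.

1. interest=⌊2869425·52/10000⌋=14921; principal=343187-14921=328266; balance=2869425-328266=2541159
2. interest=⌊2541159·52/10000⌋=13214; principal=343187-13214=329973; balance=2541159-329973=2211186
3. interest=⌊2211186·52/10000⌋=11498; principal=343187-11498=331689; balance=2211186-331689=1879497
4. interest=⌊1879497·52/10000⌋=9773; principal=343187-9773=333414; balance=1879497-333414=1546083
5. interest=⌊1546083·52/10000⌋=8039; principal=343187-8039=335148; balance=1546083-335148=1210935
6. interest=⌊1210935·52/10000⌋=6296; principal=343187-6296=336891; balance=1210935-336891=874044
7. interest=⌊874044·52/10000⌋=4545; principal=343187-4545=338642; balance=874044-338642=535402
8. interest=⌊535402·52/10000⌋=2784; principal=343187-2784=340403; balance=535402-340403=194999
9. interest=⌊194999·52/10000⌋=1013; principal=min(343187-1013,194999)=194999; balance=194999-194999=0

1 14921 328266 2541159
2 13214 329973 2211186
3 11498 331689 1879497
4 9773 333414 1546083
5 8039 335148 1210935
6 6296 336891 874044
7 4545 338642 535402
8 2784 340403 194999
9 1013 194999 0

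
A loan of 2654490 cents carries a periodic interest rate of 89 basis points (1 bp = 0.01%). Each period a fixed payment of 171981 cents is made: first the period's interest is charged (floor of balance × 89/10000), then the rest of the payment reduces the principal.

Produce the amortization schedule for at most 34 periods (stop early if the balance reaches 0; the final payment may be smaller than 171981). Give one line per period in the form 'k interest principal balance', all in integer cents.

1 23624 148357 2506133
2 22304 149677 2356456
3 20972 151009 2205447
4 19628 152353 2053094
5 18272 153709 1899385
6 16904 155077 1744308
7 15524 156457 1587851
8 14131 157850 1430001
9 12727 159254 1270747
10 11309 160672 1110075
11 9879 162102 947973
12 8436 163545 784428
13 6981 165000 619428
14 5512 166469 452959
15 4031 167950 285009
16 2536 169445 115564
17 1028 115564 0

1. interest=⌊2654490·89/10000⌋=23624; principal=171981-23624=148357; balance=2654490-148357=2506133
2. interest=⌊2506133·89/10000⌋=22304; principal=171981-22304=149677; balance=2506133-149677=2356456
3. interest=⌊2356456·89/10000⌋=20972; principal=171981-20972=151009; balance=2356456-151009=2205447
4. interest=⌊2205447·89/10000⌋=19628; principal=171981-19628=152353; balance=2205447-152353=2053094
5. interest=⌊2053094·89/10000⌋=18272; principal=171981-18272=153709; balance=2053094-153709=1899385
6. interest=⌊1899385·89/10000⌋=16904; principal=171981-16904=155077; balance=1899385-155077=1744308
7. interest=⌊1744308·89/10000⌋=15524; principal=171981-15524=156457; balance=1744308-156457=1587851
8. interest=⌊1587851·89/10000⌋=14131; principal=171981-14131=157850; balance=1587851-157850=1430001
9. interest=⌊1430001·89/10000⌋=12727; principal=171981-12727=159254; balance=1430001-159254=1270747
10. interest=⌊1270747·89/10000⌋=11309; principal=171981-11309=160672; balance=1270747-160672=1110075
11. interest=⌊1110075·89/10000⌋=9879; principal=171981-9879=162102; balance=1110075-162102=947973
12. interest=⌊947973·89/10000⌋=8436; principal=171981-8436=163545; balance=947973-163545=784428
13. interest=⌊784428·89/10000⌋=6981; principal=171981-6981=165000; balance=784428-165000=619428
14. interest=⌊619428·89/10000⌋=5512; principal=171981-5512=166469; balance=619428-166469=452959
15. interest=⌊452959·89/10000⌋=4031; principal=171981-4031=167950; balance=452959-167950=285009
16. interest=⌊285009·89/10000⌋=2536; principal=171981-2536=169445; balance=285009-169445=115564
17. interest=⌊115564·89/10000⌋=1028; principal=min(171981-1028,115564)=115564; balance=115564-115564=0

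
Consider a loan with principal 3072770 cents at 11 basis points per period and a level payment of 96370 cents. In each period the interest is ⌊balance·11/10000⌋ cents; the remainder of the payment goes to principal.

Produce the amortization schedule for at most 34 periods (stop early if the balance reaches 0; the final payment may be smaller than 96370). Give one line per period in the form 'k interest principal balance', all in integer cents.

1 3380 92990 2979780
2 3277 93093 2886687
3 3175 93195 2793492
4 3072 93298 2700194
5 2970 93400 2606794
6 2867 93503 2513291
7 2764 93606 2419685
8 2661 93709 2325976
9 2558 93812 2232164
10 2455 93915 2138249
11 2352 94018 2044231
12 2248 94122 1950109
13 2145 94225 1855884
14 2041 94329 1761555
15 1937 94433 1667122
16 1833 94537 1572585
17 1729 94641 1477944
18 1625 94745 1383199
19 1521 94849 1288350
20 1417 94953 1193397
21 1312 95058 1098339
22 1208 95162 1003177
23 1103 95267 907910
24 998 95372 812538
25 893 95477 717061
26 788 95582 621479
27 683 95687 525792
28 578 95792 430000
29 473 95897 334103
30 367 96003 238100
31 261 96109 141991
32 156 96214 45777
33 50 45777 0

1. interest=⌊3072770·11/10000⌋=3380; principal=96370-3380=92990; balance=3072770-92990=2979780
2. interest=⌊2979780·11/10000⌋=3277; principal=96370-3277=93093; balance=2979780-93093=2886687
3. interest=⌊2886687·11/10000⌋=3175; principal=96370-3175=93195; balance=2886687-93195=2793492
4. interest=⌊2793492·11/10000⌋=3072; principal=96370-3072=93298; balance=2793492-93298=2700194
5. interest=⌊2700194·11/10000⌋=2970; principal=96370-2970=93400; balance=2700194-93400=2606794
6. interest=⌊2606794·11/10000⌋=2867; principal=96370-2867=93503; balance=2606794-93503=2513291
7. interest=⌊2513291·11/10000⌋=2764; principal=96370-2764=93606; balance=2513291-93606=2419685
8. interest=⌊2419685·11/10000⌋=2661; principal=96370-2661=93709; balance=2419685-93709=2325976
9. interest=⌊2325976·11/10000⌋=2558; principal=96370-2558=93812; balance=2325976-93812=2232164
10. interest=⌊2232164·11/10000⌋=2455; principal=96370-2455=93915; balance=2232164-93915=2138249
11. interest=⌊2138249·11/10000⌋=2352; principal=96370-2352=94018; balance=2138249-94018=2044231
12. interest=⌊2044231·11/10000⌋=2248; principal=96370-2248=94122; balance=2044231-94122=1950109
13. interest=⌊1950109·11/10000⌋=2145; principal=96370-2145=94225; balance=1950109-94225=1855884
14. interest=⌊1855884·11/10000⌋=2041; principal=96370-2041=94329; balance=1855884-94329=1761555
15. interest=⌊1761555·11/10000⌋=1937; principal=96370-1937=94433; balance=1761555-94433=1667122
16. interest=⌊1667122·11/10000⌋=1833; principal=96370-1833=94537; balance=1667122-94537=1572585
17. interest=⌊1572585·11/10000⌋=1729; principal=96370-1729=94641; balance=1572585-94641=1477944
18. interest=⌊1477944·11/10000⌋=1625; principal=96370-1625=94745; balance=1477944-94745=1383199
19. interest=⌊1383199·11/10000⌋=1521; principal=96370-1521=94849; balance=1383199-94849=1288350
20. interest=⌊1288350·11/10000⌋=1417; principal=96370-1417=94953; balance=1288350-94953=1193397
21. interest=⌊1193397·11/10000⌋=1312; principal=96370-1312=95058; balance=1193397-95058=1098339
22. interest=⌊1098339·11/10000⌋=1208; principal=96370-1208=95162; balance=1098339-95162=1003177
23. interest=⌊1003177·11/10000⌋=1103; principal=96370-1103=95267; balance=1003177-95267=907910
24. interest=⌊907910·11/10000⌋=998; principal=96370-998=95372; balance=907910-95372=812538
25. interest=⌊812538·11/10000⌋=893; principal=96370-893=95477; balance=812538-95477=717061
26. interest=⌊717061·11/10000⌋=788; principal=96370-788=95582; balance=717061-95582=621479
27. interest=⌊621479·11/10000⌋=683; principal=96370-683=95687; balance=621479-95687=525792
28. interest=⌊525792·11/10000⌋=578; principal=96370-578=95792; balance=525792-95792=430000
29. interest=⌊430000·11/10000⌋=473; principal=96370-473=95897; balance=430000-95897=334103
30. interest=⌊334103·11/10000⌋=367; principal=96370-367=96003; balance=334103-96003=238100
31. interest=⌊238100·11/10000⌋=261; principal=96370-261=96109; balance=238100-96109=141991
32. interest=⌊141991·11/10000⌋=156; principal=96370-156=96214; balance=141991-96214=45777
33. interest=⌊45777·11/10000⌋=50; principal=min(96370-50,45777)=45777; balance=45777-45777=0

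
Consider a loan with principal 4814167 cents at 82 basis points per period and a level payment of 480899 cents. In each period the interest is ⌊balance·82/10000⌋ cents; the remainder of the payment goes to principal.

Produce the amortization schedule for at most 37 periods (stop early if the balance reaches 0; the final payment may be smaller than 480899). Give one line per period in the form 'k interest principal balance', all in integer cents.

1 39476 441423 4372744
2 35856 445043 3927701
3 32207 448692 3479009
4 28527 452372 3026637
5 24818 456081 2570556
6 21078 459821 2110735
7 17308 463591 1647144
8 13506 467393 1179751
9 9673 471226 708525
10 5809 475090 233435
11 1914 233435 0

1. interest=⌊4814167·82/10000⌋=39476; principal=480899-39476=441423; balance=4814167-441423=4372744
2. interest=⌊4372744·82/10000⌋=35856; principal=480899-35856=445043; balance=4372744-445043=3927701
3. interest=⌊3927701·82/10000⌋=32207; principal=480899-32207=448692; balance=3927701-448692=3479009
4. interest=⌊3479009·82/10000⌋=28527; principal=480899-28527=452372; balance=3479009-452372=3026637
5. interest=⌊3026637·82/10000⌋=24818; principal=480899-24818=456081; balance=3026637-456081=2570556
6. interest=⌊2570556·82/10000⌋=21078; principal=480899-21078=459821; balance=2570556-459821=2110735
7. interest=⌊2110735·82/10000⌋=17308; principal=480899-17308=463591; balance=2110735-463591=1647144
8. interest=⌊1647144·82/10000⌋=13506; principal=480899-13506=467393; balance=1647144-467393=1179751
9. interest=⌊1179751·82/10000⌋=9673; principal=480899-9673=471226; balance=1179751-471226=708525
10. interest=⌊708525·82/10000⌋=5809; principal=480899-5809=475090; balance=708525-475090=233435
11. interest=⌊233435·82/10000⌋=1914; principal=min(480899-1914,233435)=233435; balance=233435-233435=0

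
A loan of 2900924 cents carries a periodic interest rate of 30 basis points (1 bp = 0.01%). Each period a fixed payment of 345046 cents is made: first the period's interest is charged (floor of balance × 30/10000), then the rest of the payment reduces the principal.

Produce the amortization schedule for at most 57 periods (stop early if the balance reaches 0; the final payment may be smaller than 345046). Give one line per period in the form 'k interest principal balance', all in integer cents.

1 8702 336344 2564580
2 7693 337353 2227227
3 6681 338365 1888862
4 5666 339380 1549482
5 4648 340398 1209084
6 3627 341419 867665
7 2602 342444 525221
8 1575 343471 181750
9 545 181750 0

1. interest=⌊2900924·30/10000⌋=8702; principal=345046-8702=336344; balance=2900924-336344=2564580
2. interest=⌊2564580·30/10000⌋=7693; principal=345046-7693=337353; balance=2564580-337353=2227227
3. interest=⌊2227227·30/10000⌋=6681; principal=345046-6681=338365; balance=2227227-338365=1888862
4. interest=⌊1888862·30/10000⌋=5666; principal=345046-5666=339380; balance=1888862-339380=1549482
5. interest=⌊1549482·30/10000⌋=4648; principal=345046-4648=340398; balance=1549482-340398=1209084
6. interest=⌊1209084·30/10000⌋=3627; principal=345046-3627=341419; balance=1209084-341419=867665
7. interest=⌊867665·30/10000⌋=2602; principal=345046-2602=342444; balance=867665-342444=525221
8. interest=⌊525221·30/10000⌋=1575; principal=345046-1575=343471; balance=525221-343471=181750
9. interest=⌊181750·30/10000⌋=545; principal=min(345046-545,181750)=181750; balance=181750-181750=0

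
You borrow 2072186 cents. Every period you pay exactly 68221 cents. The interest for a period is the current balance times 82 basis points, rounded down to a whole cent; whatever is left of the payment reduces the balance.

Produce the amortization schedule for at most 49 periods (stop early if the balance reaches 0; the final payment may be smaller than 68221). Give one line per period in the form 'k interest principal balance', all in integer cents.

1. interest=⌊2072186·82/10000⌋=16991; principal=68221-16991=51230; balance=2072186-51230=2020956
2. interest=⌊2020956·82/10000⌋=16571; principal=68221-16571=51650; balance=2020956-51650=1969306
3. interest=⌊1969306·82/10000⌋=16148; principal=68221-16148=52073; balance=1969306-52073=1917233
4. interest=⌊1917233·82/10000⌋=15721; principal=68221-15721=52500; balance=1917233-52500=1864733
5. interest=⌊1864733·82/10000⌋=15290; principal=68221-15290=52931; balance=1864733-52931=1811802
6. interest=⌊1811802·82/10000⌋=14856; principal=68221-14856=53365; balance=1811802-53365=1758437
7. interest=⌊1758437·82/10000⌋=14419; principal=68221-14419=53802; balance=1758437-53802=1704635
8. interest=⌊1704635·82/10000⌋=13978; principal=68221-13978=54243; balance=1704635-54243=1650392
9. interest=⌊1650392·82/10000⌋=13533; principal=68221-13533=54688; balance=1650392-54688=1595704
10. interest=⌊1595704·82/10000⌋=13084; principal=68221-13084=55137; balance=1595704-55137=1540567
11. interest=⌊1540567·82/10000⌋=12632; principal=68221-12632=55589; balance=1540567-55589=1484978
12. interest=⌊1484978·82/10000⌋=12176; principal=68221-12176=56045; balance=1484978-56045=1428933
13. interest=⌊1428933·82/10000⌋=11717; principal=68221-11717=56504; balance=1428933-56504=1372429
14. interest=⌊1372429·82/10000⌋=11253; principal=68221-11253=56968; balance=1372429-56968=1315461
15. interest=⌊1315461·82/10000⌋=10786; principal=68221-10786=57435; balance=1315461-57435=1258026
16. interest=⌊1258026·82/10000⌋=10315; principal=68221-10315=57906; balance=1258026-57906=1200120
17. interest=⌊1200120·82/10000⌋=9840; principal=68221-9840=58381; balance=1200120-58381=1141739
18. interest=⌊1141739·82/10000⌋=9362; principal=68221-9362=58859; balance=1141739-58859=1082880
19. interest=⌊1082880·82/10000⌋=8879; principal=68221-8879=59342; balance=1082880-59342=1023538
20. interest=⌊1023538·82/10000⌋=8393; principal=68221-8393=59828; balance=1023538-59828=963710
21. interest=⌊963710·82/10000⌋=7902; principal=68221-7902=60319; balance=963710-60319=903391
22. interest=⌊903391·82/10000⌋=7407; principal=68221-7407=60814; balance=903391-60814=842577
23. interest=⌊842577·82/10000⌋=6909; principal=68221-6909=61312; balance=842577-61312=781265
24. interest=⌊781265·82/10000⌋=6406; principal=68221-6406=61815; balance=781265-61815=719450
25. interest=⌊719450·82/10000⌋=5899; principal=68221-5899=62322; balance=719450-62322=657128
26. interest=⌊657128·82/10000⌋=5388; principal=68221-5388=62833; balance=657128-62833=594295
27. interest=⌊594295·82/10000⌋=4873; principal=68221-4873=63348; balance=594295-63348=530947
28. interest=⌊530947·82/10000⌋=4353; principal=68221-4353=63868; balance=530947-63868=467079
29. interest=⌊467079·82/10000⌋=3830; principal=68221-3830=64391; balance=467079-64391=402688
30. interest=⌊402688·82/10000⌋=3302; principal=68221-3302=64919; balance=402688-64919=337769
31. interest=⌊337769·82/10000⌋=2769; principal=68221-2769=65452; balance=337769-65452=272317
32. interest=⌊272317·82/10000⌋=2232; principal=68221-2232=65989; balance=272317-65989=206328
33. interest=⌊206328·82/10000⌋=1691; principal=68221-1691=66530; balance=206328-66530=139798
34. interest=⌊139798·82/10000⌋=1146; principal=68221-1146=67075; balance=139798-67075=72723
35. interest=⌊72723·82/10000⌋=596; principal=68221-596=67625; balance=72723-67625=5098
36. interest=⌊5098·82/10000⌋=41; principal=min(68221-41,5098)=5098; balance=5098-5098=0

1 16991 51230 2020956
2 16571 51650 1969306
3 16148 52073 1917233
4 15721 52500 1864733
5 15290 52931 1811802
6 14856 53365 1758437
7 14419 53802 1704635
8 13978 54243 1650392
9 13533 54688 1595704
10 13084 55137 1540567
11 12632 55589 1484978
12 12176 56045 1428933
13 11717 56504 1372429
14 11253 56968 1315461
15 10786 57435 1258026
16 10315 57906 1200120
17 9840 58381 1141739
18 9362 58859 1082880
19 8879 59342 1023538
20 8393 59828 963710
21 7902 60319 903391
22 7407 60814 842577
23 6909 61312 781265
24 6406 61815 719450
25 5899 62322 657128
26 5388 62833 594295
27 4873 63348 530947
28 4353 63868 467079
29 3830 64391 402688
30 3302 64919 337769
31 2769 65452 272317
32 2232 65989 206328
33 1691 66530 139798
34 1146 67075 72723
35 596 67625 5098
36 41 5098 0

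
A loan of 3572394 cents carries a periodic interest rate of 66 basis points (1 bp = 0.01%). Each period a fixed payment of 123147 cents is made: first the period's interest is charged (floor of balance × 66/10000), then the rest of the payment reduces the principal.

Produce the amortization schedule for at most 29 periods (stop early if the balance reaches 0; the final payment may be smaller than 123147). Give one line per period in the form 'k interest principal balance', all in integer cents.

1 23577 99570 3472824
2 22920 100227 3372597
3 22259 100888 3271709
4 21593 101554 3170155
5 20923 102224 3067931
6 20248 102899 2965032
7 19569 103578 2861454
8 18885 104262 2757192
9 18197 104950 2652242
10 17504 105643 2546599
11 16807 106340 2440259
12 16105 107042 2333217
13 15399 107748 2225469
14 14688 108459 2117010
15 13972 109175 2007835
16 13251 109896 1897939
17 12526 110621 1787318
18 11796 111351 1675967
19 11061 112086 1563881
20 10321 112826 1451055
21 9576 113571 1337484
22 8827 114320 1223164
23 8072 115075 1108089
24 7313 115834 992255
25 6548 116599 875656
26 5779 117368 758288
27 5004 118143 640145
28 4224 118923 521222
29 3440 119707 401515

1. interest=⌊3572394·66/10000⌋=23577; principal=123147-23577=99570; balance=3572394-99570=3472824
2. interest=⌊3472824·66/10000⌋=22920; principal=123147-22920=100227; balance=3472824-100227=3372597
3. interest=⌊3372597·66/10000⌋=22259; principal=123147-22259=100888; balance=3372597-100888=3271709
4. interest=⌊3271709·66/10000⌋=21593; principal=123147-21593=101554; balance=3271709-101554=3170155
5. interest=⌊3170155·66/10000⌋=20923; principal=123147-20923=102224; balance=3170155-102224=3067931
6. interest=⌊3067931·66/10000⌋=20248; principal=123147-20248=102899; balance=3067931-102899=2965032
7. interest=⌊2965032·66/10000⌋=19569; principal=123147-19569=103578; balance=2965032-103578=2861454
8. interest=⌊2861454·66/10000⌋=18885; principal=123147-18885=104262; balance=2861454-104262=2757192
9. interest=⌊2757192·66/10000⌋=18197; principal=123147-18197=104950; balance=2757192-104950=2652242
10. interest=⌊2652242·66/10000⌋=17504; principal=123147-17504=105643; balance=2652242-105643=2546599
11. interest=⌊2546599·66/10000⌋=16807; principal=123147-16807=106340; balance=2546599-106340=2440259
12. interest=⌊2440259·66/10000⌋=16105; principal=123147-16105=107042; balance=2440259-107042=2333217
13. interest=⌊2333217·66/10000⌋=15399; principal=123147-15399=107748; balance=2333217-107748=2225469
14. interest=⌊2225469·66/10000⌋=14688; principal=123147-14688=108459; balance=2225469-108459=2117010
15. interest=⌊2117010·66/10000⌋=13972; principal=123147-13972=109175; balance=2117010-109175=2007835
16. interest=⌊2007835·66/10000⌋=13251; principal=123147-13251=109896; balance=2007835-109896=1897939
17. interest=⌊1897939·66/10000⌋=12526; principal=123147-12526=110621; balance=1897939-110621=1787318
18. interest=⌊1787318·66/10000⌋=11796; principal=123147-11796=111351; balance=1787318-111351=1675967
19. interest=⌊1675967·66/10000⌋=11061; principal=123147-11061=112086; balance=1675967-112086=1563881
20. interest=⌊1563881·66/10000⌋=10321; principal=123147-10321=112826; balance=1563881-112826=1451055
21. interest=⌊1451055·66/10000⌋=9576; principal=123147-9576=113571; balance=1451055-113571=1337484
22. interest=⌊1337484·66/10000⌋=8827; principal=123147-8827=114320; balance=1337484-114320=1223164
23. interest=⌊1223164·66/10000⌋=8072; principal=123147-8072=115075; balance=1223164-115075=1108089
24. interest=⌊1108089·66/10000⌋=7313; principal=123147-7313=115834; balance=1108089-115834=992255
25. interest=⌊992255·66/10000⌋=6548; principal=123147-6548=116599; balance=992255-116599=875656
26. interest=⌊875656·66/10000⌋=5779; principal=123147-5779=117368; balance=875656-117368=758288
27. interest=⌊758288·66/10000⌋=5004; principal=123147-5004=118143; balance=758288-118143=640145
28. interest=⌊640145·66/10000⌋=4224; principal=123147-4224=118923; balance=640145-118923=521222
29. interest=⌊521222·66/10000⌋=3440; principal=123147-3440=119707; balance=521222-119707=401515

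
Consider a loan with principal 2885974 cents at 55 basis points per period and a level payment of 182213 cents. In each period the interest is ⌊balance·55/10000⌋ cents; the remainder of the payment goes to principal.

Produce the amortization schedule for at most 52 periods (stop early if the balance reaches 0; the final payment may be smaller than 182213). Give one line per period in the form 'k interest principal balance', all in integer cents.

1. interest=⌊2885974·55/10000⌋=15872; principal=182213-15872=166341; balance=2885974-166341=2719633
2. interest=⌊2719633·55/10000⌋=14957; principal=182213-14957=167256; balance=2719633-167256=2552377
3. interest=⌊2552377·55/10000⌋=14038; principal=182213-14038=168175; balance=2552377-168175=2384202
4. interest=⌊2384202·55/10000⌋=13113; principal=182213-13113=169100; balance=2384202-169100=2215102
5. interest=⌊2215102·55/10000⌋=12183; principal=182213-12183=170030; balance=2215102-170030=2045072
6. interest=⌊2045072·55/10000⌋=11247; principal=182213-11247=170966; balance=2045072-170966=1874106
7. interest=⌊1874106·55/10000⌋=10307; principal=182213-10307=171906; balance=1874106-171906=1702200
8. interest=⌊1702200·55/10000⌋=9362; principal=182213-9362=172851; balance=1702200-172851=1529349
9. interest=⌊1529349·55/10000⌋=8411; principal=182213-8411=173802; balance=1529349-173802=1355547
10. interest=⌊1355547·55/10000⌋=7455; principal=182213-7455=174758; balance=1355547-174758=1180789
11. interest=⌊1180789·55/10000⌋=6494; principal=182213-6494=175719; balance=1180789-175719=1005070
12. interest=⌊1005070·55/10000⌋=5527; principal=182213-5527=176686; balance=1005070-176686=828384
13. interest=⌊828384·55/10000⌋=4556; principal=182213-4556=177657; balance=828384-177657=650727
14. interest=⌊650727·55/10000⌋=3578; principal=182213-3578=178635; balance=650727-178635=472092
15. interest=⌊472092·55/10000⌋=2596; principal=182213-2596=179617; balance=472092-179617=292475
16. interest=⌊292475·55/10000⌋=1608; principal=182213-1608=180605; balance=292475-180605=111870
17. interest=⌊111870·55/10000⌋=615; principal=min(182213-615,111870)=111870; balance=111870-111870=0

1 15872 166341 2719633
2 14957 167256 2552377
3 14038 168175 2384202
4 13113 169100 2215102
5 12183 170030 2045072
6 11247 170966 1874106
7 10307 171906 1702200
8 9362 172851 1529349
9 8411 173802 1355547
10 7455 174758 1180789
11 6494 175719 1005070
12 5527 176686 828384
13 4556 177657 650727
14 3578 178635 472092
15 2596 179617 292475
16 1608 180605 111870
17 615 111870 0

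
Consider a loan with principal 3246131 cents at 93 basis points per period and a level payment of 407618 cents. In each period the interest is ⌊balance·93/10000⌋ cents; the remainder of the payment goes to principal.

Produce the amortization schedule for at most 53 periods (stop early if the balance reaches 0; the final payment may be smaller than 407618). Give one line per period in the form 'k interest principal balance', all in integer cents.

1 30189 377429 2868702
2 26678 380940 2487762
3 23136 384482 2103280
4 19560 388058 1715222
5 15951 391667 1323555
6 12309 395309 928246
7 8632 398986 529260
8 4922 402696 126564
9 1177 126564 0

1. interest=⌊3246131·93/10000⌋=30189; principal=407618-30189=377429; balance=3246131-377429=2868702
2. interest=⌊2868702·93/10000⌋=26678; principal=407618-26678=380940; balance=2868702-380940=2487762
3. interest=⌊2487762·93/10000⌋=23136; principal=407618-23136=384482; balance=2487762-384482=2103280
4. interest=⌊2103280·93/10000⌋=19560; principal=407618-19560=388058; balance=2103280-388058=1715222
5. interest=⌊1715222·93/10000⌋=15951; principal=407618-15951=391667; balance=1715222-391667=1323555
6. interest=⌊1323555·93/10000⌋=12309; principal=407618-12309=395309; balance=1323555-395309=928246
7. interest=⌊928246·93/10000⌋=8632; principal=407618-8632=398986; balance=928246-398986=529260
8. interest=⌊529260·93/10000⌋=4922; principal=407618-4922=402696; balance=529260-402696=126564
9. interest=⌊126564·93/10000⌋=1177; principal=min(407618-1177,126564)=126564; balance=126564-126564=0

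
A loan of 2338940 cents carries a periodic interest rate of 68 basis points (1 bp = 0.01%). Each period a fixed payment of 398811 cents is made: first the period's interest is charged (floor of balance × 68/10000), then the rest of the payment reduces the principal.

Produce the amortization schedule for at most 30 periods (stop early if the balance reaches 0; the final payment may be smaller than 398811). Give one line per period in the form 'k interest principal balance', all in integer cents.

1 15904 382907 1956033
2 13301 385510 1570523
3 10679 388132 1182391
4 8040 390771 791620
5 5383 393428 398192
6 2707 396104 2088
7 14 2088 0

1. interest=⌊2338940·68/10000⌋=15904; principal=398811-15904=382907; balance=2338940-382907=1956033
2. interest=⌊1956033·68/10000⌋=13301; principal=398811-13301=385510; balance=1956033-385510=1570523
3. interest=⌊1570523·68/10000⌋=10679; principal=398811-10679=388132; balance=1570523-388132=1182391
4. interest=⌊1182391·68/10000⌋=8040; principal=398811-8040=390771; balance=1182391-390771=791620
5. interest=⌊791620·68/10000⌋=5383; principal=398811-5383=393428; balance=791620-393428=398192
6. interest=⌊398192·68/10000⌋=2707; principal=398811-2707=396104; balance=398192-396104=2088
7. interest=⌊2088·68/10000⌋=14; principal=min(398811-14,2088)=2088; balance=2088-2088=0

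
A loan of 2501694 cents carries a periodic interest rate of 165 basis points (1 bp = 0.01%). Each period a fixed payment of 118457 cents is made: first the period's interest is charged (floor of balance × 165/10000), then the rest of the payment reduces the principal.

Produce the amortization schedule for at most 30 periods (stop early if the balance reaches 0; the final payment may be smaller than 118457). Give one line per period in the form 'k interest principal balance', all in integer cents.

1 41277 77180 2424514
2 40004 78453 2346061
3 38710 79747 2266314
4 37394 81063 2185251
5 36056 82401 2102850
6 34697 83760 2019090
7 33314 85143 1933947
8 31910 86547 1847400
9 30482 87975 1759425
10 29030 89427 1669998
11 27554 90903 1579095
12 26055 92402 1486693
13 24530 93927 1392766
14 22980 95477 1297289
15 21405 97052 1200237
16 19803 98654 1101583
17 18176 100281 1001302
18 16521 101936 899366
19 14839 103618 795748
20 13129 105328 690420
21 11391 107066 583354
22 9625 108832 474522
23 7829 110628 363894
24 6004 112453 251441
25 4148 114309 137132
26 2262 116195 20937
27 345 20937 0

1. interest=⌊2501694·165/10000⌋=41277; principal=118457-41277=77180; balance=2501694-77180=2424514
2. interest=⌊2424514·165/10000⌋=40004; principal=118457-40004=78453; balance=2424514-78453=2346061
3. interest=⌊2346061·165/10000⌋=38710; principal=118457-38710=79747; balance=2346061-79747=2266314
4. interest=⌊2266314·165/10000⌋=37394; principal=118457-37394=81063; balance=2266314-81063=2185251
5. interest=⌊2185251·165/10000⌋=36056; principal=118457-36056=82401; balance=2185251-82401=2102850
6. interest=⌊2102850·165/10000⌋=34697; principal=118457-34697=83760; balance=2102850-83760=2019090
7. interest=⌊2019090·165/10000⌋=33314; principal=118457-33314=85143; balance=2019090-85143=1933947
8. interest=⌊1933947·165/10000⌋=31910; principal=118457-31910=86547; balance=1933947-86547=1847400
9. interest=⌊1847400·165/10000⌋=30482; principal=118457-30482=87975; balance=1847400-87975=1759425
10. interest=⌊1759425·165/10000⌋=29030; principal=118457-29030=89427; balance=1759425-89427=1669998
11. interest=⌊1669998·165/10000⌋=27554; principal=118457-27554=90903; balance=1669998-90903=1579095
12. interest=⌊1579095·165/10000⌋=26055; principal=118457-26055=92402; balance=1579095-92402=1486693
13. interest=⌊1486693·165/10000⌋=24530; principal=118457-24530=93927; balance=1486693-93927=1392766
14. interest=⌊1392766·165/10000⌋=22980; principal=118457-22980=95477; balance=1392766-95477=1297289
15. interest=⌊1297289·165/10000⌋=21405; principal=118457-21405=97052; balance=1297289-97052=1200237
16. interest=⌊1200237·165/10000⌋=19803; principal=118457-19803=98654; balance=1200237-98654=1101583
17. interest=⌊1101583·165/10000⌋=18176; principal=118457-18176=100281; balance=1101583-100281=1001302
18. interest=⌊1001302·165/10000⌋=16521; principal=118457-16521=101936; balance=1001302-101936=899366
19. interest=⌊899366·165/10000⌋=14839; principal=118457-14839=103618; balance=899366-103618=795748
20. interest=⌊795748·165/10000⌋=13129; principal=118457-13129=105328; balance=795748-105328=690420
21. interest=⌊690420·165/10000⌋=11391; principal=118457-11391=107066; balance=690420-107066=583354
22. interest=⌊583354·165/10000⌋=9625; principal=118457-9625=108832; balance=583354-108832=474522
23. interest=⌊474522·165/10000⌋=7829; principal=118457-7829=110628; balance=474522-110628=363894
24. interest=⌊363894·165/10000⌋=6004; principal=118457-6004=112453; balance=363894-112453=251441
25. interest=⌊251441·165/10000⌋=4148; principal=118457-4148=114309; balance=251441-114309=137132
26. interest=⌊137132·165/10000⌋=2262; principal=118457-2262=116195; balance=137132-116195=20937
27. interest=⌊20937·165/10000⌋=345; principal=min(118457-345,20937)=20937; balance=20937-20937=0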